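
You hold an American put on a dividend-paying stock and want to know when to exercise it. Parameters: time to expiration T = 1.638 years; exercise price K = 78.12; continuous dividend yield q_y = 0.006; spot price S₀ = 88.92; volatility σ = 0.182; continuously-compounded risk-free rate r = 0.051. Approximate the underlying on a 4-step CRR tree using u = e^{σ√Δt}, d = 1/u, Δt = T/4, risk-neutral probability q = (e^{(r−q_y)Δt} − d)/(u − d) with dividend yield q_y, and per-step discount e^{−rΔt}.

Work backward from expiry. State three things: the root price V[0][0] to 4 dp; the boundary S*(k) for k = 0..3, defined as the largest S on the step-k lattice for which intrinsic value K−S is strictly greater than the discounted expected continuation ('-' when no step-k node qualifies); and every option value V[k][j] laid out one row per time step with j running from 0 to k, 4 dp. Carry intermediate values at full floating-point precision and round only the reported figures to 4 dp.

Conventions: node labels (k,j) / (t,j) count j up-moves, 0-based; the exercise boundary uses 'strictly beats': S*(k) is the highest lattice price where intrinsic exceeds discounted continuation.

price = 2.3736
boundary = - - - 62.6986
tree:
2.3736
4.5911 0.6545
8.6093 1.4871 0.0000
15.4214 3.3788 0.0000 0.0000
22.3144 7.6769 0.0000 0.0000 0.0000

params: Δt=0.40950 u=1.12352 d=0.89006 q=0.55058 e^(-rΔt)=0.97933
t_4 payoffs: 22.3144 7.6769 0.0000 0.0000 0.0000
t_3: node(3,0) S=62.6986 payoff=15.4214 vs cont=13.9606 → 15.4214 [stop]  node(3,1) S=79.1442 payoff=0.0000 vs cont=3.3788 → 3.3788 [wait]  node(3,2) S=99.9033 payoff=0.0000 vs cont=0.0000 → 0.0000 [wait]  node(3,3) S=126.1075 payoff=0.0000 vs cont=0.0000 → 0.0000 [wait]  ⇒ S*(3)=62.6986
t_2: node(2,0) S=70.4431 payoff=7.6769 vs cont=8.6093 → 8.6093 [wait]  node(2,1) S=88.9200 payoff=0.0000 vs cont=1.4871 → 1.4871 [wait]  node(2,2) S=112.2433 payoff=0.0000 vs cont=0.0000 → 0.0000 [wait]  ⇒ S*(2)=-
t_1: node(1,0) S=79.1442 payoff=0.0000 vs cont=4.5911 → 4.5911 [wait]  node(1,1) S=99.9033 payoff=0.0000 vs cont=0.6545 → 0.6545 [wait]  ⇒ S*(1)=-
t_0: node(0,0) S=88.9200 payoff=0.0000 vs cont=2.3736 → 2.3736 [wait]  ⇒ S*(0)=-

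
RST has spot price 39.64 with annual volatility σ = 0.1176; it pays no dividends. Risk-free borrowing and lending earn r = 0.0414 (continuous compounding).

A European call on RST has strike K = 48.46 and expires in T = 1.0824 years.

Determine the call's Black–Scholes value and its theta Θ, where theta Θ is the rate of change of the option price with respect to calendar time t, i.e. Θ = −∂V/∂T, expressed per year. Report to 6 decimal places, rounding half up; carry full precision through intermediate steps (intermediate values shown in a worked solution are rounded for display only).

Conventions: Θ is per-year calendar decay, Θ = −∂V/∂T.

σ√T = 0.1176·√1.0824 = 0.122349
d₁ = (ln(S/K) + (r+σ²/2)T) / (σ√T) = (ln(39.64/48.46) + (0.0414+0.1176²/2)·1.0824) / 0.122349 = (-0.200900 + 0.052296) / 0.122349 = -1.214589
d₂ = d₁ − σ√T = -1.214589 − 0.122349 = -1.336938
e^{−rT} = 0.956178
N(d₁) = 0.112262,  N(d₂) = 0.090621
Call price V = S·N(d₁) − K·e^{−rT}·N(d₂) = 4.450046 − 4.199070 = 0.250976
φ(d₁) = (1/√(2π))·e^{−d₁²/2} = 0.190796
Θ = −S·φ(d₁)·σ/(2√T) − r·K·e^{−rT}·N(d₂) = −0.427451 − 0.173841 = -0.601292

price = 0.250976
Θ = -0.601292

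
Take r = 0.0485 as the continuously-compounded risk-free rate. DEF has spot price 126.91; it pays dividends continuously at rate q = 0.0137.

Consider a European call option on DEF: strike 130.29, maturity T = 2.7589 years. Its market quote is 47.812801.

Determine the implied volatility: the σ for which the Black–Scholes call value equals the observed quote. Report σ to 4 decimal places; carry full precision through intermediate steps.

At σ = 0.5786 the Black–Scholes value reproduces the quote:
σ√T = 0.5786·√2.7589 = 0.961051
d₁ = (ln(S/K) + (r−q+σ²/2)T) / (σ√T) = (ln(126.91/130.29) + (0.0485−0.0137+0.5786²/2)·2.7589) / 0.961051 = (-0.026285 + 0.557819) / 0.961051 = 0.553076
d₂ = d₁ − σ√T = 0.553076 − 0.961051 = -0.407975
e^{−rT} = 0.874759
e^{−qT} = 0.962908
N(d₁) = 0.709894,  N(d₂) = 0.341646
V = S·e^{−qT}·N(d₁) − K·e^{−rT}·N(d₂) = 86.751029 − 38.938227 = 47.812801 (matching the quote); vega is positive throughout, so no other σ reproduces this price

sigma = 0.5786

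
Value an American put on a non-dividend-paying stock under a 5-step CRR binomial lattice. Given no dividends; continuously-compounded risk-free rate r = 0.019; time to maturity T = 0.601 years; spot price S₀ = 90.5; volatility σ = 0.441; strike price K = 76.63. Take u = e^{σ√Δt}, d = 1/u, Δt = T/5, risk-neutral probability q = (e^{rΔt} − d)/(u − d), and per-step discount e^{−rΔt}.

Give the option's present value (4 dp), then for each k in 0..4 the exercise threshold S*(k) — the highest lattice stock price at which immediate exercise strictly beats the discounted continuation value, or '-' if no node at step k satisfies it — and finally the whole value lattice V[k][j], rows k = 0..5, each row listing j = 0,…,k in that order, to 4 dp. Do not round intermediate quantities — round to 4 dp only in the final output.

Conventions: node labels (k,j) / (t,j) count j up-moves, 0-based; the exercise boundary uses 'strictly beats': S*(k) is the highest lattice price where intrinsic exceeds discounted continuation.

Δt=0.12020, u=1.16520, d=0.85822, q=0.46930, disc=e^(-rΔt)=0.99772
k=5 terminal: V=max(K-S,0) → 34.4950 19.4235 0.0000 0.0000 0.0000 0.0000
k=4: j=0 S=49.0958 intr=27.5342 cont=27.3594 V=27.5342[EX]; j=1 S=66.6571 intr=9.9729 cont=10.2846 V=10.2846[hold]; j=2 S=90.5000 intr=0.0000 cont=0.0000 V=0.0000[hold]; j=3 S=122.8714 intr=0.0000 cont=0.0000 V=0.0000[hold]; j=4 S=166.8218 intr=0.0000 cont=0.0000 V=0.0000[hold]  S*(4)=49.0958
k=3: j=0 S=57.2065 intr=19.4235 cont=19.3946 V=19.4235[EX]; j=1 S=77.6690 intr=0.0000 cont=5.4456 V=5.4456[hold]; j=2 S=105.4507 intr=0.0000 cont=0.0000 V=0.0000[hold]; j=3 S=143.1699 intr=0.0000 cont=0.0000 V=0.0000[hold]  S*(3)=57.2065
k=2: j=0 S=66.6571 intr=9.9729 cont=12.8343 V=12.8343[hold]; j=1 S=90.5000 intr=0.0000 cont=2.8834 V=2.8834[hold]; j=2 S=122.8714 intr=0.0000 cont=0.0000 V=0.0000[hold]  S*(2)=-
k=1: j=0 S=77.6690 intr=0.0000 cont=8.1457 V=8.1457[hold]; j=1 S=105.4507 intr=0.0000 cont=1.5267 V=1.5267[hold]  S*(1)=-
k=0: j=0 S=90.5000 intr=0.0000 cont=5.0279 V=5.0279[hold]  S*(0)=-

price = 5.0279
boundary = - - - 57.2065 49.0958
tree:
5.0279
8.1457 1.5267
12.8343 2.8834 0.0000
19.4235 5.4456 0.0000 0.0000
27.5342 10.2846 0.0000 0.0000 0.0000
34.4950 19.4235 0.0000 0.0000 0.0000 0.0000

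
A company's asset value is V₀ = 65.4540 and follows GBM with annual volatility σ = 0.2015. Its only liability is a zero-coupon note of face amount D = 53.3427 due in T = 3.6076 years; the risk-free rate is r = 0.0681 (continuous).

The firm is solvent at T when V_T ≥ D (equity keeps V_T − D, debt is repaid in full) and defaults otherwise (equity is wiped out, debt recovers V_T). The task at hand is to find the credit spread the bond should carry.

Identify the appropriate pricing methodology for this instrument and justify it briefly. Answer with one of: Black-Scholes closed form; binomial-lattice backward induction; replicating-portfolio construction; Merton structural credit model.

framework: Merton structural credit model

Key observation: a levered firm with one bullet debt due at 3.6076 years is the canonical structural-credit setup: equity is a call on the firm's assets struck at the face value.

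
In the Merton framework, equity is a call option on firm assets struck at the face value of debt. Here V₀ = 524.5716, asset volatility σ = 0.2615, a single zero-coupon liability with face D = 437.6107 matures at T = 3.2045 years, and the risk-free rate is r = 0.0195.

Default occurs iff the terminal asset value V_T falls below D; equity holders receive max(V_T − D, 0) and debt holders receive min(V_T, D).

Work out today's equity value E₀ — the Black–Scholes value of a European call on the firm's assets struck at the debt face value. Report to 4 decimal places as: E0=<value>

E0=154.5131

Work the structural quantities from V₀ = 524.5716 against face 437.6107:
d₁ = [ln(V₀/D) + (r + σ²/2)T] / (σ√T)
   = [ln(524.5716/437.6107) + (0.0195 + 0.5·0.2615²)·3.2045] / (0.2615·√3.2045)
   = [0.181252 + 0.172053] / 0.468114 = 0.754742
d₂ = d₁ − σ√T = 0.754742 − 0.468114 = 0.286628
N(d₁) = 0.774798,  N(d₂) = 0.612801,  e^(−rT) = 0.939425
E₀ = V₀·N(d₁) − D·e^(−rT)·N(d₂)
   = 524.5716·0.774798 − 437.6107·0.939425·0.612801 = 154.513077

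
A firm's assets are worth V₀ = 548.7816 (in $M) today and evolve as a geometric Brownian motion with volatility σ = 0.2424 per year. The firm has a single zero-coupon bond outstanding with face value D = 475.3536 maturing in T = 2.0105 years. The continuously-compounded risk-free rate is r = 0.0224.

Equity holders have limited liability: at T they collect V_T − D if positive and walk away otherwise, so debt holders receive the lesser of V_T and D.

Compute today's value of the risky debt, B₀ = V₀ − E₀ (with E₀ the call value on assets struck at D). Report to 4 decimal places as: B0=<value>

B0=423.2340

Work the structural quantities from V₀ = 548.7816 against face 475.3536:
d₁ = [ln(V₀/D) + (r + σ²/2)T] / (σ√T)
   = [ln(548.7816/475.3536) + (0.0224 + 0.5·0.2424²)·2.0105] / (0.2424·√2.0105)
   = [0.143642 + 0.104101] / 0.343704 = 0.720803
d₂ = d₁ − σ√T = 0.720803 − 0.343704 = 0.377099
N(d₁) = 0.764485,  N(d₂) = 0.646950,  e^(−rT) = 0.955964
E₀ = V₀·N(d₁) − D·e^(−rT)·N(d₂)
   = 548.7816·0.764485 − 475.3536·0.955964·0.646950 = 125.547550
B₀ = V₀ − E₀ = 548.7816 − 125.547550 = 423.234050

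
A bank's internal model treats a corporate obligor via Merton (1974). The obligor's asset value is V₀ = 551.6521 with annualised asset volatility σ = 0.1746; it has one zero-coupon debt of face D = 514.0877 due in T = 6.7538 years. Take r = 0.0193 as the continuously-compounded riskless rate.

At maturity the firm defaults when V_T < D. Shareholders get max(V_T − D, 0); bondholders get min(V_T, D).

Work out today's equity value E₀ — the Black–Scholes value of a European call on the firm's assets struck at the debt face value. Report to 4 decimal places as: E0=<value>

Equity is a call on the firm's assets struck at D = 514.0877:
d₁ = [ln(V₀/D) + (r + σ²/2)T] / (σ√T)
   = [ln(551.6521/514.0877) + (0.0193 + 0.5·0.1746²)·6.7538] / (0.1746·√6.7538)
   = [0.070524 + 0.233294] / 0.453752 = 0.669567
d₂ = d₁ − σ√T = 0.669567 − 0.453752 = 0.215816
N(d₁) = 0.748433,  N(d₂) = 0.585434,  e^(−rT) = 0.877790
E₀ = V₀·N(d₁) − D·e^(−rT)·N(d₂)
   = 551.6521·0.748433 − 514.0877·0.877790·0.585434 = 148.691187

E0=148.6912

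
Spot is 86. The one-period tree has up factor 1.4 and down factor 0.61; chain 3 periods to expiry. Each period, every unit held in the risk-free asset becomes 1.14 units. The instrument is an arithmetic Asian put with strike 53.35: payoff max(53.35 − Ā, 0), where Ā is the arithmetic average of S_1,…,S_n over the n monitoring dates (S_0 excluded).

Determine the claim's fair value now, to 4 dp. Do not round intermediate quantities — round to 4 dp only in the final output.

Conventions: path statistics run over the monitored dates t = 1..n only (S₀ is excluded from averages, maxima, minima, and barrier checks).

With p* = (R−d)/(u−d) = 0.6709, sum probability × payoff across the paths and divide by R^3.
Enumerate all 2^3 = 8 price paths (U = up ×1.4, D = down ×0.61); each path with k up-moves has probability p*^k·(1−p*)^(3−k).
DDD: Ā=34.6603, payoff=18.6897, prob=0.035648
UDD: Ā=79.5483, payoff=0.0000, prob=0.072668
DUD: Ā=56.9016, payoff=0.0000, prob=0.072668
UUD: Ā=130.5939, payoff=0.0000, prob=0.148130
DDU: Ā=43.0871, payoff=10.2629, prob=0.072668
UDU: Ā=98.8885, payoff=0.0000, prob=0.148130
DUU: Ā=76.2419, payoff=0.0000, prob=0.148130
UUU: Ā=174.9813, payoff=0.0000, prob=0.301958
Price = Σ prob·payoff / R^3 = 1.412033 / 1.481544 = 0.9531

price = 0.9531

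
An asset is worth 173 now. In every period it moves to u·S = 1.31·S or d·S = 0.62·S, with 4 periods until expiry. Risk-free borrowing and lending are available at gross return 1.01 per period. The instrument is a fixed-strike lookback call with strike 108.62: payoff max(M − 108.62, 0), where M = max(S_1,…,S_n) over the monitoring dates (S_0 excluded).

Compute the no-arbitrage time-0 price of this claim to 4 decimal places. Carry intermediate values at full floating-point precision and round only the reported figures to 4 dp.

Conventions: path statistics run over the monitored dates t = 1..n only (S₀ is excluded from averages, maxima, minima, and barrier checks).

Set p* = 0.5652 (from d < R < u); the path-dependent value is the discounted p*-expectation over all price paths.
Enumerate all 2^4 = 16 price paths (U = up ×1.31, D = down ×0.62); each path with k up-moves has probability p*^k·(1−p*)^(4−k).
DDDD: M=107.2600, payoff=0.0000, prob=0.035735
UDDD: M=226.6300, payoff=118.0100, prob=0.046455
DUDD: M=140.5106, payoff=31.8906, prob=0.046455
UUDD: M=296.8853, payoff=188.2653, prob=0.060391
DDUD: M=107.2600, payoff=0.0000, prob=0.046455
UDUD: M=226.6300, payoff=118.0100, prob=0.060391
DUUD: M=184.0689, payoff=75.4489, prob=0.060391
UUUD: M=388.9197, payoff=280.2997, prob=0.078509
DDDU: M=107.2600, payoff=0.0000, prob=0.046455
UDDU: M=226.6300, payoff=118.0100, prob=0.060391
DUDU: M=140.5106, payoff=31.8906, prob=0.060391
UUDU: M=296.8853, payoff=188.2653, prob=0.078509
DDUU: M=114.1227, payoff=5.5027, prob=0.060391
UDUU: M=241.1302, payoff=132.5102, prob=0.078509
DUUU: M=241.1302, payoff=132.5102, prob=0.078509
UUUU: M=509.4849, payoff=400.8649, prob=0.102062
Price = Σ prob·payoff / R^4 = 137.907375 / 1.040604 = 132.5263

price = 132.5263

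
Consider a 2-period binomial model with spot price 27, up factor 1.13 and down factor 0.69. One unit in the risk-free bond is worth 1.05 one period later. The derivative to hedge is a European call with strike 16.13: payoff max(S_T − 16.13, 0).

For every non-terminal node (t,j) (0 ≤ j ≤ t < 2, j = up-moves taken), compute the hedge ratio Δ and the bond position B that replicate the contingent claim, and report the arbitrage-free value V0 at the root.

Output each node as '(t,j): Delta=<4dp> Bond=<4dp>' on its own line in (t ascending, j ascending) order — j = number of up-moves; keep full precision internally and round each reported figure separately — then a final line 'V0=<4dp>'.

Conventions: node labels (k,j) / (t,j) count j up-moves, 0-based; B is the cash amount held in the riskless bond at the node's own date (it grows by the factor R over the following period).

(0,0): Delta=0.9523 Bond=-13.2432
(1,0): Delta=0.6004 Bond=-7.3509
(1,1): Delta=1.0000 Bond=-15.3619
V0=12.4678

Risk-neutral probability p* = (R−d)/(u−d) = (1.05−0.69)/(1.13−0.69) = 0.8182.
Expiry values: V(2,0)=0.0000, V(2,1)=4.9219, V(2,2)=18.3463
Node (1,0) S=18.6300: V=(p*·4.9219+(1−p*)·0.0000)/1.05=3.8352; Δ=(4.9219−0.0000)/(21.0519−12.8547)=0.6004; B=V−Δ·S=-7.3509
Node (1,1) S=30.5100: V=(p*·18.3463+(1−p*)·4.9219)/1.05=15.1481; Δ=(18.3463−4.9219)/(34.4763−21.0519)=1.0000; B=V−Δ·S=-15.3619
Node (0,0) S=27.0000: V=(p*·15.1481+(1−p*)·3.8352)/1.05=12.4678; Δ=(15.1481−3.8352)/(30.5100−18.6300)=0.9523; B=V−Δ·S=-13.2432
Check: Δ(0,0)·S0 + B(0,0) = 12.4678 = V0.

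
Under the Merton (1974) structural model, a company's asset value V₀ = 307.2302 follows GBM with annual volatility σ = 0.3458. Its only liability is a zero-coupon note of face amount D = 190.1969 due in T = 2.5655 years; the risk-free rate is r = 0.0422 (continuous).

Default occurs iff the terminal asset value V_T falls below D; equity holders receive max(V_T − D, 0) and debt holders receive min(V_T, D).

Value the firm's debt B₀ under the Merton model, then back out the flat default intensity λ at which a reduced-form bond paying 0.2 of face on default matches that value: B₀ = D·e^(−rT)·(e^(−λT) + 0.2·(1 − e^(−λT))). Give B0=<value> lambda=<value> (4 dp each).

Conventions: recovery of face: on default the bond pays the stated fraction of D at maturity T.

B0=161.5198 lambda=0.0271

With assets at 307.2302 and a single debt payment of 190.1969 at 2.5655 years:
d₁ = [ln(V₀/D) + (r + σ²/2)T] / (σ√T)
   = [ln(307.2302/190.1969) + (0.0422 + 0.5·0.3458²)·2.5655] / (0.3458·√2.5655)
   = [0.479537 + 0.261652] / 0.553874 = 1.338192
d₂ = d₁ − σ√T = 1.338192 − 0.553874 = 0.784318
N(d₁) = 0.909583,  N(d₂) = 0.783573,  e^(−rT) = 0.897391
E₀ = V₀·N(d₁) − D·e^(−rT)·N(d₂)
   = 307.2302·0.909583 − 190.1969·0.897391·0.783573 = 145.710404
B₀ = V₀ − E₀ = 307.2302 − 145.710404 = 161.519796
e^(−λT) = (B₀·e^(rT)/D − 0.2)/(1 − 0.2) = (161.5198·1.114342/190.1969 − 0.2)/0.8 = 0.93290767
λ = −ln(0.93290767)/2.5655 = 0.027070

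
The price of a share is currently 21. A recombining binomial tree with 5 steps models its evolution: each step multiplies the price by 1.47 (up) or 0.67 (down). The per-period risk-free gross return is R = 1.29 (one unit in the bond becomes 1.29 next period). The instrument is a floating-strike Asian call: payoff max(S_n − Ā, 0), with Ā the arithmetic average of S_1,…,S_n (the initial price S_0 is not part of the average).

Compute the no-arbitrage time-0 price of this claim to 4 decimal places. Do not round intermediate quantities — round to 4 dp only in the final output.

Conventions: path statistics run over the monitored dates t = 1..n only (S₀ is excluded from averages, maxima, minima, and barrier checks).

Risk-neutral up-probability p* = (R−d)/(u−d) = (1.29−0.67)/(1.47−0.67) = 0.7750; the claim prices as the p*-weighted sum of path payoffs discounted by R^5.
Enumerate all 2^5 = 32 price paths (U = up ×1.47, D = down ×0.67); each path with k up-moves has probability p*^k·(1−p*)^(5−k).
DDDDD: Ā=7.3760, payoff=0.0000, prob=0.000577
UDDDD: Ā=16.1831, payoff=0.0000, prob=0.001986
DUDDD: Ā=12.8231, payoff=0.0000, prob=0.001986
UUDDD: Ā=28.1343, payoff=0.0000, prob=0.006841
DDUDD: Ā=10.5719, payoff=0.0000, prob=0.001986
UDUDD: Ā=23.1951, payoff=0.0000, prob=0.006841
DUUDD: Ā=19.8351, payoff=0.0000, prob=0.006841
UUUDD: Ā=43.5189, payoff=0.0000, prob=0.023565
DDDUD: Ā=9.0636, payoff=0.0000, prob=0.001986
UDDUD: Ā=19.8859, payoff=0.0000, prob=0.006841
DUDUD: Ā=16.5259, payoff=0.0000, prob=0.006841
UUDUD: Ā=36.2582, payoff=0.0000, prob=0.023565
DDUUD: Ā=14.2747, payoff=0.0000, prob=0.006841
UDUUD: Ā=31.3190, payoff=0.0000, prob=0.023565
DUUUD: Ā=27.9590, payoff=1.9857, prob=0.023565
UUUUD: Ā=61.3430, payoff=4.3567, prob=0.081169
DDDDU: Ā=8.0531, payoff=0.0000, prob=0.001986
UDDDU: Ā=17.6687, payoff=0.0000, prob=0.006841
DUDDU: Ā=14.3087, payoff=0.0000, prob=0.006841
UUDDU: Ā=31.3936, payoff=0.0000, prob=0.023565
DDUDU: Ā=12.0575, payoff=1.5908, prob=0.006841
UDUDU: Ā=26.4544, payoff=3.4903, prob=0.023565
DUUDU: Ā=23.0944, payoff=6.8503, prob=0.023565
UUUDU: Ā=50.6699, payoff=15.0299, prob=0.081169
DDDUU: Ā=10.5492, payoff=3.0991, prob=0.006841
UDDUU: Ā=23.1452, payoff=6.7996, prob=0.023565
DUDUU: Ā=19.7852, payoff=10.1596, prob=0.023565
UUDUU: Ā=43.4092, payoff=22.2905, prob=0.081169
DDUUU: Ā=17.5340, payoff=12.4108, prob=0.023565
UDUUU: Ā=38.4700, payoff=27.2297, prob=0.081169
DUUUU: Ā=35.1100, payoff=30.5897, prob=0.081169
UUUUU: Ā=77.0325, payoff=67.1147, prob=0.279582
Price = Σ prob·payoff / R^5 = 27.854700 / 3.572305 = 7.7974

price = 7.7974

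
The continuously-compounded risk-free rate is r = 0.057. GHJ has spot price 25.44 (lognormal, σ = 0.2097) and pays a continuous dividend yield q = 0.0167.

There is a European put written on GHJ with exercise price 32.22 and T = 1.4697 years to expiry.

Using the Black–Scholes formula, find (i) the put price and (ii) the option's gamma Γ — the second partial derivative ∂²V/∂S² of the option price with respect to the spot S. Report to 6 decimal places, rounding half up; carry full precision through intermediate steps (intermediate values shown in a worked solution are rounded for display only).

price = 5.794251
Γ = 0.051186

σ√T = 0.2097·√1.4697 = 0.254222
d₁ = (ln(S/K) + (r−q+σ²/2)T) / (σ√T) = (ln(25.44/32.22) + (0.057−0.0167+0.2097²/2)·1.4697) / 0.254222 = (-0.236265 + 0.091543) / 0.254222 = -0.569272
d₂ = d₁ − σ√T = -0.569272 − 0.254222 = -0.823494
e^{−rT} = 0.919640
e^{−qT} = 0.975755
N(−d₁) = 0.715414,  N(−d₂) = 0.794886
Put price V = K·e^{−rT}·N(−d₂) − S·e^{−qT}·N(−d₁) = 23.553123 − 17.758872 = 5.794251
φ(d₁) = (1/√(2π))·e^{−d₁²/2} = 0.339265
Γ = e^{−qT}·φ(d₁) / (S·σ·√T) = 0.051186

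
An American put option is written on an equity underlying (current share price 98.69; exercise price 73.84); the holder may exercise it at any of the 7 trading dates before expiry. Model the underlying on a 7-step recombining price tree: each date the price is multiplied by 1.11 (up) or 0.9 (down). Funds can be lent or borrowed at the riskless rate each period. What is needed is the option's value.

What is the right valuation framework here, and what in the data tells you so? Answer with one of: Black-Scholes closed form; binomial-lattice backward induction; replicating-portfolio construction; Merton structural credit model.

Key observation: the put (strike 73.84 on spot 98.69) is American-style on a 7-step discrete price model, so the early-exercise decision at every node requires stepwise backward valuation — a closed form cannot price the exercise right.

framework: binomial-lattice backward induction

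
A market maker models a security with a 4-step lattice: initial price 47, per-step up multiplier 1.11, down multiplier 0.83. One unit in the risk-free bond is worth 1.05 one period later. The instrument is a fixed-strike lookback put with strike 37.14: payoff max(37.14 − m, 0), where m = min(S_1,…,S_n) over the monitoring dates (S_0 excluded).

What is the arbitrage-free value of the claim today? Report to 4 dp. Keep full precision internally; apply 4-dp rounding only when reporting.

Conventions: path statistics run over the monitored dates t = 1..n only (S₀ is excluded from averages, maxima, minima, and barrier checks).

With p* = (R−d)/(u−d) = 0.7857, sum probability × payoff across the paths and divide by R^4.
Enumerate all 2^4 = 16 price paths (U = up ×1.11, D = down ×0.83); each path with k up-moves has probability p*^k·(1−p*)^(4−k).
DDDD: m=22.3054, payoff=14.8346, prob=0.002108
UDDD: m=29.8301, payoff=7.3099, prob=0.007731
DUDD: m=29.8301, payoff=7.3099, prob=0.007731
UUDD: m=39.8933, payoff=0.0000, prob=0.028348
DDUD: m=29.8301, payoff=7.3099, prob=0.007731
UDUD: m=39.8933, payoff=0.0000, prob=0.028348
DUUD: m=39.0100, payoff=0.0000, prob=0.028348
UUUD: m=52.1700, payoff=0.0000, prob=0.103941
DDDU: m=26.8740, payoff=10.2660, prob=0.007731
UDDU: m=35.9399, payoff=1.2001, prob=0.028348
DUDU: m=35.9399, payoff=1.2001, prob=0.028348
UUDU: m=48.0642, payoff=0.0000, prob=0.103941
DDUU: m=32.3783, payoff=4.7617, prob=0.028348
UDUU: m=43.3011, payoff=0.0000, prob=0.103941
DUUU: m=39.0100, payoff=0.0000, prob=0.103941
UUUU: m=52.1700, payoff=0.0000, prob=0.381117
Price = Σ prob·payoff / R^4 = 0.483210 / 1.215506 = 0.3975

price = 0.3975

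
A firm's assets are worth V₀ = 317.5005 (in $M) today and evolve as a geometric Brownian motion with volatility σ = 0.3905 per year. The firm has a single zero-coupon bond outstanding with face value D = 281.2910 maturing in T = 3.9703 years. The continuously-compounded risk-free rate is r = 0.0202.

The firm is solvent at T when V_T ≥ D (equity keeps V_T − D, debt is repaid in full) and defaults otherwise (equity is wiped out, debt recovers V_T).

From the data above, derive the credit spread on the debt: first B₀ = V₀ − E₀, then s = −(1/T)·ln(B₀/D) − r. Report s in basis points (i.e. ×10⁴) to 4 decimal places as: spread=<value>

spread=676.7621

With assets at 317.5005 and a single debt payment of 281.2910 at 3.9703 years:
d₁ = [ln(V₀/D) + (r + σ²/2)T] / (σ√T)
   = [ln(317.5005/281.2910) + (0.0202 + 0.5·0.3905²)·3.9703] / (0.3905·√3.9703)
   = [0.121090 + 0.382916] / 0.778095 = 0.647743
d₂ = d₁ − σ√T = 0.647743 − 0.778095 = -0.130352
N(d₁) = 0.741424,  N(d₂) = 0.448144,  e^(−rT) = 0.922932
E₀ = V₀·N(d₁) − D·e^(−rT)·N(d₂)
   = 317.5005·0.741424 − 281.2910·0.922932·0.448144 = 119.058912
B₀ = V₀ − E₀ = 317.5005 − 119.058912 = 198.441588
spread = −(1/T)·ln(B₀/D) − r = −(1/3.9703)·ln(198.441588/281.2910) − 0.0202 = 0.06767621
in basis points: 0.06767621 × 10⁴ = 676.7621 bp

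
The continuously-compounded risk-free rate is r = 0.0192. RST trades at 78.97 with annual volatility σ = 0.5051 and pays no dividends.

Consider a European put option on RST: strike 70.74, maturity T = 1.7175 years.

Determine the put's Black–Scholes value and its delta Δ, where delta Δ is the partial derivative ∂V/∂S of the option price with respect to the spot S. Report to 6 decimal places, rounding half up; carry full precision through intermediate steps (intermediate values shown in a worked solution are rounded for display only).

σ√T = 0.5051·√1.7175 = 0.661951
d₁ = (ln(S/K) + (r+σ²/2)T) / (σ√T) = (ln(78.97/70.74) + (0.0192+0.5051²/2)·1.7175) / 0.661951 = (0.110057 + 0.252065) / 0.661951 = 0.547053
d₂ = d₁ − σ√T = 0.547053 − 0.661951 = -0.114898
e^{−rT} = 0.967562
N(−d₁) = 0.292171,  N(−d₂) = 0.545737
Put price V = K·e^{−rT}·N(−d₂) − S·N(−d₁) = 37.353136 − 23.072752 = 14.280384
Δ = −N(−d₁) = -0.292171

price = 14.280384
Δ = -0.292171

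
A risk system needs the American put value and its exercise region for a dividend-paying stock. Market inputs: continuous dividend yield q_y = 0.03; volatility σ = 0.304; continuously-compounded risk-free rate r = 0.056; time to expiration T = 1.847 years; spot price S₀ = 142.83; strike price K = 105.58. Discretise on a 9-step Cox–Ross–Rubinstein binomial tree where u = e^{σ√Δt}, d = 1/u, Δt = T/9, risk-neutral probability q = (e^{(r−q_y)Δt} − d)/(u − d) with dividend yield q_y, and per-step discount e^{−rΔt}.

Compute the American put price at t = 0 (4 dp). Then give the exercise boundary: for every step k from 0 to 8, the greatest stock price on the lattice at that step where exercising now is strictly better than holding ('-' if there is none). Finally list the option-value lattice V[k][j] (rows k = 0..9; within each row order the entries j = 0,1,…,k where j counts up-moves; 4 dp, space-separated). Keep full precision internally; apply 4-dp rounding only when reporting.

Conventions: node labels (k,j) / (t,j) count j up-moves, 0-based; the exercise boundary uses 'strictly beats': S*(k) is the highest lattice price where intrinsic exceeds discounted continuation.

params: Δt=0.20522 u=1.14765 d=0.87135 q=0.48499 e^(-rΔt)=0.98857
t_9 payoffs: 64.2244 51.1105 33.8382 11.0889 0.0000 0.0000 0.0000 0.0000 0.0000 0.0000
t_8: node(8,0) S=47.4617 payoff=58.1183 vs cont=57.2032 → 58.1183 [stop]  node(8,1) S=62.5119 payoff=43.0681 vs cont=42.2454 → 43.0681 [stop]  node(8,2) S=82.3344 payoff=23.2456 vs cont=22.5445 → 23.2456 [stop]  node(8,3) S=108.4427 payoff=0.0000 vs cont=5.6457 → 5.6457 [wait]  node(8,4) S=142.8300 payoff=0.0000 vs cont=0.0000 → 0.0000 [wait]  node(8,5) S=188.1215 payoff=0.0000 vs cont=0.0000 → 0.0000 [wait]  node(8,6) S=247.7749 payoff=0.0000 vs cont=0.0000 → 0.0000 [wait]  node(8,7) S=326.3446 payoff=0.0000 vs cont=0.0000 → 0.0000 [wait]  node(8,8) S=429.8286 payoff=0.0000 vs cont=0.0000 → 0.0000 [wait]  ⇒ S*(8)=82.3344
t_7: node(7,0) S=54.4695 payoff=51.1105 vs cont=50.2384 → 51.1105 [stop]  node(7,1) S=71.7418 payoff=33.8382 vs cont=33.0722 → 33.8382 [stop]  node(7,2) S=94.4911 payoff=11.0889 vs cont=14.5417 → 14.5417 [wait]  node(7,3) S=124.4543 payoff=0.0000 vs cont=2.8744 → 2.8744 [wait]  node(7,4) S=163.9189 payoff=0.0000 vs cont=0.0000 → 0.0000 [wait]  node(7,5) S=215.8976 payoff=0.0000 vs cont=0.0000 → 0.0000 [wait]  node(7,6) S=284.3589 payoff=0.0000 vs cont=0.0000 → 0.0000 [wait]  node(7,7) S=374.5293 payoff=0.0000 vs cont=0.0000 → 0.0000 [wait]  ⇒ S*(7)=71.7418
t_6: node(6,0) S=62.5119 payoff=43.0681 vs cont=42.2454 → 43.0681 [stop]  node(6,1) S=82.3344 payoff=23.2456 vs cont=24.1999 → 24.1999 [wait]  node(6,2) S=108.4427 payoff=0.0000 vs cont=8.7817 → 8.7817 [wait]  node(6,3) S=142.8300 payoff=0.0000 vs cont=1.4634 → 1.4634 [wait]  node(6,4) S=188.1215 payoff=0.0000 vs cont=0.0000 → 0.0000 [wait]  node(6,5) S=247.7749 payoff=0.0000 vs cont=0.0000 → 0.0000 [wait]  node(6,6) S=326.3446 payoff=0.0000 vs cont=0.0000 → 0.0000 [wait]  ⇒ S*(6)=62.5119
t_5: node(5,0) S=71.7418 payoff=33.8382 vs cont=33.5297 → 33.8382 [stop]  node(5,1) S=94.4911 payoff=11.0889 vs cont=16.5312 → 16.5312 [wait]  node(5,2) S=124.4543 payoff=0.0000 vs cont=5.1726 → 5.1726 [wait]  node(5,3) S=163.9189 payoff=0.0000 vs cont=0.7451 → 0.7451 [wait]  node(5,4) S=215.8976 payoff=0.0000 vs cont=0.0000 → 0.0000 [wait]  node(5,5) S=284.3589 payoff=0.0000 vs cont=0.0000 → 0.0000 [wait]  ⇒ S*(5)=71.7418
t_4: node(4,0) S=82.3344 payoff=23.2456 vs cont=25.1538 → 25.1538 [wait]  node(4,1) S=108.4427 payoff=0.0000 vs cont=10.8965 → 10.8965 [wait]  node(4,2) S=142.8300 payoff=0.0000 vs cont=2.9907 → 2.9907 [wait]  node(4,3) S=188.1215 payoff=0.0000 vs cont=0.3793 → 0.3793 [wait]  node(4,4) S=247.7749 payoff=0.0000 vs cont=0.0000 → 0.0000 [wait]  ⇒ S*(4)=-
t_3: node(3,0) S=94.4911 payoff=11.0889 vs cont=18.0307 → 18.0307 [wait]  node(3,1) S=124.4543 payoff=0.0000 vs cont=6.9816 → 6.9816 [wait]  node(3,2) S=163.9189 payoff=0.0000 vs cont=1.7045 → 1.7045 [wait]  node(3,3) S=215.8976 payoff=0.0000 vs cont=0.1931 → 0.1931 [wait]  ⇒ S*(3)=-
t_2: node(2,0) S=108.4427 payoff=0.0000 vs cont=12.5272 → 12.5272 [wait]  node(2,1) S=142.8300 payoff=0.0000 vs cont=4.3717 → 4.3717 [wait]  node(2,2) S=188.1215 payoff=0.0000 vs cont=0.9604 → 0.9604 [wait]  ⇒ S*(2)=-
t_1: node(1,0) S=124.4543 payoff=0.0000 vs cont=8.4740 → 8.4740 [wait]  node(1,1) S=163.9189 payoff=0.0000 vs cont=2.6862 → 2.6862 [wait]  ⇒ S*(1)=-
t_0: node(0,0) S=142.8300 payoff=0.0000 vs cont=5.6022 → 5.6022 [wait]  ⇒ S*(0)=-

price = 5.6022
boundary = - - - - - 71.7418 62.5119 71.7418 82.3344
tree:
5.6022
8.4740 2.6862
12.5272 4.3717 0.9604
18.0307 6.9816 1.7045 0.1931
25.1538 10.8965 2.9907 0.3793 0.0000
33.8382 16.5312 5.1726 0.7451 0.0000 0.0000
43.0681 24.1999 8.7817 1.4634 0.0000 0.0000 0.0000
51.1105 33.8382 14.5417 2.8744 0.0000 0.0000 0.0000 0.0000
58.1183 43.0681 23.2456 5.6457 0.0000 0.0000 0.0000 0.0000 0.0000
64.2244 51.1105 33.8382 11.0889 0.0000 0.0000 0.0000 0.0000 0.0000 0.0000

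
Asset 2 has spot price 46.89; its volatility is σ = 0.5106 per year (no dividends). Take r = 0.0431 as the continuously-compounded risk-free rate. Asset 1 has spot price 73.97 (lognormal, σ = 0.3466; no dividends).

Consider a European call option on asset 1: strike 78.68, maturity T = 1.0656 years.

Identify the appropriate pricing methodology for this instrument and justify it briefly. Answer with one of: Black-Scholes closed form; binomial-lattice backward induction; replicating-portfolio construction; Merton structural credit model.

framework: Black-Scholes closed form

Key observation: a European-exercise option on asset 1 struck at 78.68 — a GBM underlying with constant parameters — admits an analytic price: the data contain no early exercise, no discrete tree, no debt structure.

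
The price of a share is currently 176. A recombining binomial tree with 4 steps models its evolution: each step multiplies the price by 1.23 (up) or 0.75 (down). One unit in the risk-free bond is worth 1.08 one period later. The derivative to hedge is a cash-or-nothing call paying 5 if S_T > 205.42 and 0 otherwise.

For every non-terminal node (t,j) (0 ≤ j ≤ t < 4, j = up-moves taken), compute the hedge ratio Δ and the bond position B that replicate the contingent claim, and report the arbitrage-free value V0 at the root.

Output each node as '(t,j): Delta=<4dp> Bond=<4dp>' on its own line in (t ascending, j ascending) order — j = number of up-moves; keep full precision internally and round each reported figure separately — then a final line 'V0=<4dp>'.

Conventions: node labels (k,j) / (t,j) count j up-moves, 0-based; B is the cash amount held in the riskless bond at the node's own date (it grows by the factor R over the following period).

(0,0): Delta=0.0208 Bond=-1.3503
(1,0): Delta=0.0320 Bond=-2.9313
(1,1): Delta=0.0177 Bond=-0.7888
(2,0): Delta=0.0000 Bond=0.0000
(2,1): Delta=0.0408 Bond=-4.6048
(2,2): Delta=0.0113 Bond=0.8540
(3,0): Delta=0.0000 Bond=0.0000
(3,1): Delta=0.0000 Bond=0.0000
(3,2): Delta=0.0522 Bond=-7.2338
(3,3): Delta=0.0000 Bond=4.6296
V0=2.3138

No-arbitrage ⇒ martingale measure with p* = (R−d)/(u−d) = 0.6875.
At maturity the claim pays: V(4,0)=0.0000, V(4,1)=0.0000, V(4,2)=0.0000, V(4,3)=5.0000, V(4,4)=5.0000
(3,0): S=74.2500. Δ = (V_up−V_dn)/(S_up−S_dn) = (0.0000−0.0000)/(91.3275−55.6875) = 0.0000. V = [p*·0.0000 + (1−p*)·0.0000]/1.08 = 0.0000. B = V − Δ·S = 0.0000.
(3,1): S=121.7700. Δ = (V_up−V_dn)/(S_up−S_dn) = (0.0000−0.0000)/(149.7771−91.3275) = 0.0000. V = [p*·0.0000 + (1−p*)·0.0000]/1.08 = 0.0000. B = V − Δ·S = 0.0000.
(3,2): S=199.7028. Δ = (V_up−V_dn)/(S_up−S_dn) = (5.0000−0.0000)/(245.6344−149.7771) = 0.0522. V = [p*·5.0000 + (1−p*)·0.0000]/1.08 = 3.1829. B = V − Δ·S = -7.2338.
(3,3): S=327.5126. Δ = (V_up−V_dn)/(S_up−S_dn) = (5.0000−5.0000)/(402.8405−245.6344) = 0.0000. V = [p*·5.0000 + (1−p*)·5.0000]/1.08 = 4.6296. B = V − Δ·S = 4.6296.
(2,0): S=99.0000. Δ = (V_up−V_dn)/(S_up−S_dn) = (0.0000−0.0000)/(121.7700−74.2500) = 0.0000. V = [p*·0.0000 + (1−p*)·0.0000]/1.08 = 0.0000. B = V − Δ·S = 0.0000.
(2,1): S=162.3600. Δ = (V_up−V_dn)/(S_up−S_dn) = (3.1829−0.0000)/(199.7028−121.7700) = 0.0408. V = [p*·3.1829 + (1−p*)·0.0000]/1.08 = 2.0261. B = V − Δ·S = -4.6048.
(2,2): S=266.2704. Δ = (V_up−V_dn)/(S_up−S_dn) = (4.6296−3.1829)/(327.5126−199.7028) = 0.0113. V = [p*·4.6296 + (1−p*)·3.1829]/1.08 = 3.8681. B = V − Δ·S = 0.8540.
(1,0): S=132.0000. Δ = (V_up−V_dn)/(S_up−S_dn) = (2.0261−0.0000)/(162.3600−99.0000) = 0.0320. V = [p*·2.0261 + (1−p*)·0.0000]/1.08 = 1.2898. B = V − Δ·S = -2.9313.
(1,1): S=216.4800. Δ = (V_up−V_dn)/(S_up−S_dn) = (3.8681−2.0261)/(266.2704−162.3600) = 0.0177. V = [p*·3.8681 + (1−p*)·2.0261]/1.08 = 3.0486. B = V − Δ·S = -0.7888.
(0,0): S=176.0000. Δ = (V_up−V_dn)/(S_up−S_dn) = (3.0486−1.2898)/(216.4800−132.0000) = 0.0208. V = [p*·3.0486 + (1−p*)·1.2898]/1.08 = 2.3138. B = V − Δ·S = -1.3503.
Sanity check at the root: Δ(0,0)·S0 + B(0,0) reproduces V0 = 2.3138.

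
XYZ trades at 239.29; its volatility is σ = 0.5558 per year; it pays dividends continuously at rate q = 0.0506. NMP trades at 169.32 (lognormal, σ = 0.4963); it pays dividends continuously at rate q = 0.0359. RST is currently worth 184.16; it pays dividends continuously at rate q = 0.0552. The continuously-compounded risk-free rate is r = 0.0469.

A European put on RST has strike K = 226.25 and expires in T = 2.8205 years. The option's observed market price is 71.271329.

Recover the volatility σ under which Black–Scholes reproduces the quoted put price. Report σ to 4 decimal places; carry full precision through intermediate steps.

sigma = 0.4150

At σ = 0.4150 the Black–Scholes value reproduces the quote:
σ√T = 0.415·√2.8205 = 0.696965
d₁ = (ln(S/K) + (r−q+σ²/2)T) / (σ√T) = (ln(184.16/226.25) + (0.0469−0.0552+0.415²/2)·2.8205) / 0.696965 = (-0.205836 + 0.219470) / 0.696965 = 0.019563
d₂ = d₁ − σ√T = 0.019563 − 0.696965 = -0.677403
e^{−rT} = 0.876094
e^{−qT} = 0.855823
N(−d₁) = 0.492196,  N(−d₂) = 0.750925
V = K·e^{−rT}·N(−d₂) − S·e^{−qT}·N(−d₁) = 148.845561 − 77.574232 = 71.271329 (matching the quote); vega is positive throughout, so no other σ reproduces this price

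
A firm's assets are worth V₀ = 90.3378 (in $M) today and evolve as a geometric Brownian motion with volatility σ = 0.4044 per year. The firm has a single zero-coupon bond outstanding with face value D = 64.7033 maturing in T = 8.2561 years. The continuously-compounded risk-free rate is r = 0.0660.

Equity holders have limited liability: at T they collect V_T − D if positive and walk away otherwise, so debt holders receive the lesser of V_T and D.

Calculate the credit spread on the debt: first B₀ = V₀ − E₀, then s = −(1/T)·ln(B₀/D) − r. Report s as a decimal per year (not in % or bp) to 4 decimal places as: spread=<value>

Apply the equity-as-call identities (strike 64.7033, horizon 8.2561 years):
d₁ = [ln(V₀/D) + (r + σ²/2)T] / (σ√T)
   = [ln(90.3378/64.7033) + (0.0660 + 0.5·0.4044²)·8.2561] / (0.4044·√8.2561)
   = [0.333744 + 1.220001] / 1.161980 = 1.337153
d₂ = d₁ − σ√T = 1.337153 − 1.161980 = 0.175173
N(d₁) = 0.909414,  N(d₂) = 0.569528,  e^(−rT) = 0.579898
E₀ = V₀·N(d₁) − D·e^(−rT)·N(d₂)
   = 90.3378·0.909414 − 64.7033·0.579898·0.569528 = 60.784973
B₀ = V₀ − E₀ = 90.3378 − 60.784973 = 29.552827
spread = −(1/T)·ln(B₀/D) − r = −(1/8.2561)·ln(29.552827/64.7033) − 0.0660 = 0.02891561

spread=0.0289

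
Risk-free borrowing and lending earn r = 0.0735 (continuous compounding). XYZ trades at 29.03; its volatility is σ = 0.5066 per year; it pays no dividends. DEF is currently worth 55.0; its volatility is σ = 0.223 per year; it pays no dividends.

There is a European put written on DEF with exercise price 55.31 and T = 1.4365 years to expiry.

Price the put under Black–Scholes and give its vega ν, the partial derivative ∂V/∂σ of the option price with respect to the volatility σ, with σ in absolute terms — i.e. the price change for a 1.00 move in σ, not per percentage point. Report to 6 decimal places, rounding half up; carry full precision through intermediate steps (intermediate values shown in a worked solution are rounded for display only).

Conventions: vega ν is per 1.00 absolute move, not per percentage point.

σ√T = 0.223·√1.4365 = 0.267275
d₁ = (ln(S/K) + (r+σ²/2)T) / (σ√T) = (ln(55.0/55.31) + (0.0735+0.223²/2)·1.4365) / 0.267275 = (-0.005621 + 0.141301) / 0.267275 = 0.507643
d₂ = d₁ − σ√T = 0.507643 − 0.267275 = 0.240368
e^{−rT} = 0.899800
N(−d₁) = 0.305852,  N(−d₂) = 0.405022
Put price V = K·e^{−rT}·N(−d₂) − S·N(−d₁) = 20.157127 − 16.821853 = 3.335274
φ(d₁) = (1/√(2π))·e^{−d₁²/2} = 0.350712
ν = S·φ(d₁)·√T = 23.118861

price = 3.335274
ν = 23.118861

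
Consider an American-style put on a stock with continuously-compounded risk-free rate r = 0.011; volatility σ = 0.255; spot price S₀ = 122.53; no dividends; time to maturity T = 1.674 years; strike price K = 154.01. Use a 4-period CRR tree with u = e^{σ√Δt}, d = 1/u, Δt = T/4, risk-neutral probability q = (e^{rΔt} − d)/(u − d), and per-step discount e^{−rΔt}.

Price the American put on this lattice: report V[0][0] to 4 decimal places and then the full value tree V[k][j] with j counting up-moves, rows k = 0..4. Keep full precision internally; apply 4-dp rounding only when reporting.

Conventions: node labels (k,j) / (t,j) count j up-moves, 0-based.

price = 36.9053
tree:
36.9053
50.6275 21.9628
65.9138 34.0747 8.6702
79.3111 50.1138 16.5208 0.0000
90.6710 65.9138 31.4800 0.0000 0.0000

Δt=0.41850, u=1.17935, d=0.84792, q=0.47277, disc=e^(-rΔt)=0.99541
k=4 terminal: V=max(K-S,0) → 90.6710 65.9138 31.4800 0.0000 0.0000
k=3: j=0 S=74.6989 intr=79.3111 cont=78.6037 V=79.3111[EX]; j=1 S=103.8962 intr=50.1138 cont=49.4064 V=50.1138[EX]; j=2 S=144.5058 intr=9.5042 cont=16.5208 V=16.5208[hold]; j=3 S=200.9883 intr=0.0000 cont=0.0000 V=0.0000[hold]
k=2: j=0 S=88.0962 intr=65.9138 cont=65.2065 V=65.9138[EX]; j=1 S=122.5300 intr=31.4800 cont=34.0747 V=34.0747[hold]; j=2 S=170.4229 intr=0.0000 cont=8.6702 V=8.6702[hold]
k=1: j=0 S=103.8962 intr=50.1138 cont=50.6275 V=50.6275[hold]; j=1 S=144.5058 intr=9.5042 cont=21.9628 V=21.9628[hold]
k=0: j=0 S=122.5300 intr=31.4800 cont=36.9053 V=36.9053[hold]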